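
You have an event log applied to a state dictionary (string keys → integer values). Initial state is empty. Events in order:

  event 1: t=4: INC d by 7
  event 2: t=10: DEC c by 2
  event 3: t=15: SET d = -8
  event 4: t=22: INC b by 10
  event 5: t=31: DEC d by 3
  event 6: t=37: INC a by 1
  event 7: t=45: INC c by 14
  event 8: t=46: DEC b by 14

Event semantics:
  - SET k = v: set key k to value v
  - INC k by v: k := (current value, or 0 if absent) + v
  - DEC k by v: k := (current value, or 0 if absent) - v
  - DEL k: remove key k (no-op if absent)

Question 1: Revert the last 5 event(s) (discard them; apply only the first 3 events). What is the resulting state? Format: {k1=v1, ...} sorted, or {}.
Answer: {c=-2, d=-8}

Derivation:
Keep first 3 events (discard last 5):
  after event 1 (t=4: INC d by 7): {d=7}
  after event 2 (t=10: DEC c by 2): {c=-2, d=7}
  after event 3 (t=15: SET d = -8): {c=-2, d=-8}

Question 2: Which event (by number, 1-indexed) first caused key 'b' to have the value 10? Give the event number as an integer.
Answer: 4

Derivation:
Looking for first event where b becomes 10:
  event 4: b (absent) -> 10  <-- first match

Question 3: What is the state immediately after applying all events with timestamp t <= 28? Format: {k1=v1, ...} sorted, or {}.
Answer: {b=10, c=-2, d=-8}

Derivation:
Apply events with t <= 28 (4 events):
  after event 1 (t=4: INC d by 7): {d=7}
  after event 2 (t=10: DEC c by 2): {c=-2, d=7}
  after event 3 (t=15: SET d = -8): {c=-2, d=-8}
  after event 4 (t=22: INC b by 10): {b=10, c=-2, d=-8}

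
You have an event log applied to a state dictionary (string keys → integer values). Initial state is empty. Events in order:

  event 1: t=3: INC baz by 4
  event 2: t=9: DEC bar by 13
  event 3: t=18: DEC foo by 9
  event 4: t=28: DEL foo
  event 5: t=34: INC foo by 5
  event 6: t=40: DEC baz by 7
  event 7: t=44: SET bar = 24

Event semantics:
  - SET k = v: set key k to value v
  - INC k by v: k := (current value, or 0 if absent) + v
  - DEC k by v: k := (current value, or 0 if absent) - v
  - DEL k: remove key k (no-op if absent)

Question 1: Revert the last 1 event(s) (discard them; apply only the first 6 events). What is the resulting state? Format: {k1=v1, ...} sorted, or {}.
Keep first 6 events (discard last 1):
  after event 1 (t=3: INC baz by 4): {baz=4}
  after event 2 (t=9: DEC bar by 13): {bar=-13, baz=4}
  after event 3 (t=18: DEC foo by 9): {bar=-13, baz=4, foo=-9}
  after event 4 (t=28: DEL foo): {bar=-13, baz=4}
  after event 5 (t=34: INC foo by 5): {bar=-13, baz=4, foo=5}
  after event 6 (t=40: DEC baz by 7): {bar=-13, baz=-3, foo=5}

Answer: {bar=-13, baz=-3, foo=5}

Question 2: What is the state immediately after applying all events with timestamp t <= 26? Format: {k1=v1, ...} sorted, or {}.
Answer: {bar=-13, baz=4, foo=-9}

Derivation:
Apply events with t <= 26 (3 events):
  after event 1 (t=3: INC baz by 4): {baz=4}
  after event 2 (t=9: DEC bar by 13): {bar=-13, baz=4}
  after event 3 (t=18: DEC foo by 9): {bar=-13, baz=4, foo=-9}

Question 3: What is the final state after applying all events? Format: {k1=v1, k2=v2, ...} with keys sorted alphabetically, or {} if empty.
Answer: {bar=24, baz=-3, foo=5}

Derivation:
  after event 1 (t=3: INC baz by 4): {baz=4}
  after event 2 (t=9: DEC bar by 13): {bar=-13, baz=4}
  after event 3 (t=18: DEC foo by 9): {bar=-13, baz=4, foo=-9}
  after event 4 (t=28: DEL foo): {bar=-13, baz=4}
  after event 5 (t=34: INC foo by 5): {bar=-13, baz=4, foo=5}
  after event 6 (t=40: DEC baz by 7): {bar=-13, baz=-3, foo=5}
  after event 7 (t=44: SET bar = 24): {bar=24, baz=-3, foo=5}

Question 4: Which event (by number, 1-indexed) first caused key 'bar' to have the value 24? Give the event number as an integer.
Looking for first event where bar becomes 24:
  event 2: bar = -13
  event 3: bar = -13
  event 4: bar = -13
  event 5: bar = -13
  event 6: bar = -13
  event 7: bar -13 -> 24  <-- first match

Answer: 7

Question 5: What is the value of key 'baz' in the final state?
Track key 'baz' through all 7 events:
  event 1 (t=3: INC baz by 4): baz (absent) -> 4
  event 2 (t=9: DEC bar by 13): baz unchanged
  event 3 (t=18: DEC foo by 9): baz unchanged
  event 4 (t=28: DEL foo): baz unchanged
  event 5 (t=34: INC foo by 5): baz unchanged
  event 6 (t=40: DEC baz by 7): baz 4 -> -3
  event 7 (t=44: SET bar = 24): baz unchanged
Final: baz = -3

Answer: -3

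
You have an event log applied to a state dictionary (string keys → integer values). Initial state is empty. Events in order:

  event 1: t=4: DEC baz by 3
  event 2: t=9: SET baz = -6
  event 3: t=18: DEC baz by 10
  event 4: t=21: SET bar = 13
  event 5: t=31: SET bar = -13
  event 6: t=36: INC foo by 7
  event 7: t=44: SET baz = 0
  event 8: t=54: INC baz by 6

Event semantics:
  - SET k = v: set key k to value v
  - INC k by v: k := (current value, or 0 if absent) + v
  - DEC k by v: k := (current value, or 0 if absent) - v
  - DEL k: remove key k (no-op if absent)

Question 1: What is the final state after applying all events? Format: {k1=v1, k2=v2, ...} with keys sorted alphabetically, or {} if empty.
Answer: {bar=-13, baz=6, foo=7}

Derivation:
  after event 1 (t=4: DEC baz by 3): {baz=-3}
  after event 2 (t=9: SET baz = -6): {baz=-6}
  after event 3 (t=18: DEC baz by 10): {baz=-16}
  after event 4 (t=21: SET bar = 13): {bar=13, baz=-16}
  after event 5 (t=31: SET bar = -13): {bar=-13, baz=-16}
  after event 6 (t=36: INC foo by 7): {bar=-13, baz=-16, foo=7}
  after event 7 (t=44: SET baz = 0): {bar=-13, baz=0, foo=7}
  after event 8 (t=54: INC baz by 6): {bar=-13, baz=6, foo=7}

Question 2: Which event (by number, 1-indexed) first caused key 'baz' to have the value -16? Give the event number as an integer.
Answer: 3

Derivation:
Looking for first event where baz becomes -16:
  event 1: baz = -3
  event 2: baz = -6
  event 3: baz -6 -> -16  <-- first match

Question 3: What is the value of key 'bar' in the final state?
Track key 'bar' through all 8 events:
  event 1 (t=4: DEC baz by 3): bar unchanged
  event 2 (t=9: SET baz = -6): bar unchanged
  event 3 (t=18: DEC baz by 10): bar unchanged
  event 4 (t=21: SET bar = 13): bar (absent) -> 13
  event 5 (t=31: SET bar = -13): bar 13 -> -13
  event 6 (t=36: INC foo by 7): bar unchanged
  event 7 (t=44: SET baz = 0): bar unchanged
  event 8 (t=54: INC baz by 6): bar unchanged
Final: bar = -13

Answer: -13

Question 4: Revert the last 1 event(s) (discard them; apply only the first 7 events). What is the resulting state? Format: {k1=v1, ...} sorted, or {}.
Answer: {bar=-13, baz=0, foo=7}

Derivation:
Keep first 7 events (discard last 1):
  after event 1 (t=4: DEC baz by 3): {baz=-3}
  after event 2 (t=9: SET baz = -6): {baz=-6}
  after event 3 (t=18: DEC baz by 10): {baz=-16}
  after event 4 (t=21: SET bar = 13): {bar=13, baz=-16}
  after event 5 (t=31: SET bar = -13): {bar=-13, baz=-16}
  after event 6 (t=36: INC foo by 7): {bar=-13, baz=-16, foo=7}
  after event 7 (t=44: SET baz = 0): {bar=-13, baz=0, foo=7}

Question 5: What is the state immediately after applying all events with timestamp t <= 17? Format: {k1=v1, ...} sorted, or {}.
Answer: {baz=-6}

Derivation:
Apply events with t <= 17 (2 events):
  after event 1 (t=4: DEC baz by 3): {baz=-3}
  after event 2 (t=9: SET baz = -6): {baz=-6}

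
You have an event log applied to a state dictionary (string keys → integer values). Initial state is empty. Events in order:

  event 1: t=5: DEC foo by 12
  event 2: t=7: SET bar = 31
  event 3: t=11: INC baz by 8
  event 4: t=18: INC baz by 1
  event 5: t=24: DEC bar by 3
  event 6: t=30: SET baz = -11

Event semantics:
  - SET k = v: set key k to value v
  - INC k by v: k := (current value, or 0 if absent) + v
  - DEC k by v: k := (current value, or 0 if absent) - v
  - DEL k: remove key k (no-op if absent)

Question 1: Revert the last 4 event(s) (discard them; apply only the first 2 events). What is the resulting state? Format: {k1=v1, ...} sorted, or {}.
Keep first 2 events (discard last 4):
  after event 1 (t=5: DEC foo by 12): {foo=-12}
  after event 2 (t=7: SET bar = 31): {bar=31, foo=-12}

Answer: {bar=31, foo=-12}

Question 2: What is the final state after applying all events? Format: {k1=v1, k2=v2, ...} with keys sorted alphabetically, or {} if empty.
Answer: {bar=28, baz=-11, foo=-12}

Derivation:
  after event 1 (t=5: DEC foo by 12): {foo=-12}
  after event 2 (t=7: SET bar = 31): {bar=31, foo=-12}
  after event 3 (t=11: INC baz by 8): {bar=31, baz=8, foo=-12}
  after event 4 (t=18: INC baz by 1): {bar=31, baz=9, foo=-12}
  after event 5 (t=24: DEC bar by 3): {bar=28, baz=9, foo=-12}
  after event 6 (t=30: SET baz = -11): {bar=28, baz=-11, foo=-12}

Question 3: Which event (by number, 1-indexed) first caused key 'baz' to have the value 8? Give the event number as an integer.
Answer: 3

Derivation:
Looking for first event where baz becomes 8:
  event 3: baz (absent) -> 8  <-- first match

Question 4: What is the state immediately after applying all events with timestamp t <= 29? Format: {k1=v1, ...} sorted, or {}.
Apply events with t <= 29 (5 events):
  after event 1 (t=5: DEC foo by 12): {foo=-12}
  after event 2 (t=7: SET bar = 31): {bar=31, foo=-12}
  after event 3 (t=11: INC baz by 8): {bar=31, baz=8, foo=-12}
  after event 4 (t=18: INC baz by 1): {bar=31, baz=9, foo=-12}
  after event 5 (t=24: DEC bar by 3): {bar=28, baz=9, foo=-12}

Answer: {bar=28, baz=9, foo=-12}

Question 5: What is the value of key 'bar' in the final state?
Track key 'bar' through all 6 events:
  event 1 (t=5: DEC foo by 12): bar unchanged
  event 2 (t=7: SET bar = 31): bar (absent) -> 31
  event 3 (t=11: INC baz by 8): bar unchanged
  event 4 (t=18: INC baz by 1): bar unchanged
  event 5 (t=24: DEC bar by 3): bar 31 -> 28
  event 6 (t=30: SET baz = -11): bar unchanged
Final: bar = 28

Answer: 28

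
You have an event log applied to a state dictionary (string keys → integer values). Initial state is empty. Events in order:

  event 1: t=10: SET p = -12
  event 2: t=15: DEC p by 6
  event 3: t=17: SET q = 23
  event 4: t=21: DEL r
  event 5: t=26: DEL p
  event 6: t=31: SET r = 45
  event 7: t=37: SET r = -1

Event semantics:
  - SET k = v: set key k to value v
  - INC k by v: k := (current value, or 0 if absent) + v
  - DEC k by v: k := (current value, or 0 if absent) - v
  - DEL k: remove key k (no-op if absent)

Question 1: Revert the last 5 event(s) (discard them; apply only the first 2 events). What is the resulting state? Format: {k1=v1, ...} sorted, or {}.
Keep first 2 events (discard last 5):
  after event 1 (t=10: SET p = -12): {p=-12}
  after event 2 (t=15: DEC p by 6): {p=-18}

Answer: {p=-18}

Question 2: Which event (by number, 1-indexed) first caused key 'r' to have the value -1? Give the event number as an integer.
Answer: 7

Derivation:
Looking for first event where r becomes -1:
  event 6: r = 45
  event 7: r 45 -> -1  <-- first match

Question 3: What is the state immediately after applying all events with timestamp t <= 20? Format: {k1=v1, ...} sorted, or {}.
Apply events with t <= 20 (3 events):
  after event 1 (t=10: SET p = -12): {p=-12}
  after event 2 (t=15: DEC p by 6): {p=-18}
  after event 3 (t=17: SET q = 23): {p=-18, q=23}

Answer: {p=-18, q=23}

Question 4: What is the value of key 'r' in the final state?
Track key 'r' through all 7 events:
  event 1 (t=10: SET p = -12): r unchanged
  event 2 (t=15: DEC p by 6): r unchanged
  event 3 (t=17: SET q = 23): r unchanged
  event 4 (t=21: DEL r): r (absent) -> (absent)
  event 5 (t=26: DEL p): r unchanged
  event 6 (t=31: SET r = 45): r (absent) -> 45
  event 7 (t=37: SET r = -1): r 45 -> -1
Final: r = -1

Answer: -1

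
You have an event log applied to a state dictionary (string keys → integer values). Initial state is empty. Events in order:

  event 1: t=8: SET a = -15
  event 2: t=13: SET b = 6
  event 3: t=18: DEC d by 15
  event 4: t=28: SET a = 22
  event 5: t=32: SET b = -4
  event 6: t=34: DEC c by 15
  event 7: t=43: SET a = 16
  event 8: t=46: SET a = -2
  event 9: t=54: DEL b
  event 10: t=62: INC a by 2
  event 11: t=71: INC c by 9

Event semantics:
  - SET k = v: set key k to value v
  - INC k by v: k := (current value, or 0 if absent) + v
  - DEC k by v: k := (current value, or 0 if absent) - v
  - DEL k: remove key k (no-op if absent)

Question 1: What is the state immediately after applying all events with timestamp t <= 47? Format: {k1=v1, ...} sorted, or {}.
Answer: {a=-2, b=-4, c=-15, d=-15}

Derivation:
Apply events with t <= 47 (8 events):
  after event 1 (t=8: SET a = -15): {a=-15}
  after event 2 (t=13: SET b = 6): {a=-15, b=6}
  after event 3 (t=18: DEC d by 15): {a=-15, b=6, d=-15}
  after event 4 (t=28: SET a = 22): {a=22, b=6, d=-15}
  after event 5 (t=32: SET b = -4): {a=22, b=-4, d=-15}
  after event 6 (t=34: DEC c by 15): {a=22, b=-4, c=-15, d=-15}
  after event 7 (t=43: SET a = 16): {a=16, b=-4, c=-15, d=-15}
  after event 8 (t=46: SET a = -2): {a=-2, b=-4, c=-15, d=-15}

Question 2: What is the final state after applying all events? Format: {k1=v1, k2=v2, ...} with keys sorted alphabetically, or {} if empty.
  after event 1 (t=8: SET a = -15): {a=-15}
  after event 2 (t=13: SET b = 6): {a=-15, b=6}
  after event 3 (t=18: DEC d by 15): {a=-15, b=6, d=-15}
  after event 4 (t=28: SET a = 22): {a=22, b=6, d=-15}
  after event 5 (t=32: SET b = -4): {a=22, b=-4, d=-15}
  after event 6 (t=34: DEC c by 15): {a=22, b=-4, c=-15, d=-15}
  after event 7 (t=43: SET a = 16): {a=16, b=-4, c=-15, d=-15}
  after event 8 (t=46: SET a = -2): {a=-2, b=-4, c=-15, d=-15}
  after event 9 (t=54: DEL b): {a=-2, c=-15, d=-15}
  after event 10 (t=62: INC a by 2): {a=0, c=-15, d=-15}
  after event 11 (t=71: INC c by 9): {a=0, c=-6, d=-15}

Answer: {a=0, c=-6, d=-15}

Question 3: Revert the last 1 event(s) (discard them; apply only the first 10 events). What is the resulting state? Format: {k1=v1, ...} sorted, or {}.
Answer: {a=0, c=-15, d=-15}

Derivation:
Keep first 10 events (discard last 1):
  after event 1 (t=8: SET a = -15): {a=-15}
  after event 2 (t=13: SET b = 6): {a=-15, b=6}
  after event 3 (t=18: DEC d by 15): {a=-15, b=6, d=-15}
  after event 4 (t=28: SET a = 22): {a=22, b=6, d=-15}
  after event 5 (t=32: SET b = -4): {a=22, b=-4, d=-15}
  after event 6 (t=34: DEC c by 15): {a=22, b=-4, c=-15, d=-15}
  after event 7 (t=43: SET a = 16): {a=16, b=-4, c=-15, d=-15}
  after event 8 (t=46: SET a = -2): {a=-2, b=-4, c=-15, d=-15}
  after event 9 (t=54: DEL b): {a=-2, c=-15, d=-15}
  after event 10 (t=62: INC a by 2): {a=0, c=-15, d=-15}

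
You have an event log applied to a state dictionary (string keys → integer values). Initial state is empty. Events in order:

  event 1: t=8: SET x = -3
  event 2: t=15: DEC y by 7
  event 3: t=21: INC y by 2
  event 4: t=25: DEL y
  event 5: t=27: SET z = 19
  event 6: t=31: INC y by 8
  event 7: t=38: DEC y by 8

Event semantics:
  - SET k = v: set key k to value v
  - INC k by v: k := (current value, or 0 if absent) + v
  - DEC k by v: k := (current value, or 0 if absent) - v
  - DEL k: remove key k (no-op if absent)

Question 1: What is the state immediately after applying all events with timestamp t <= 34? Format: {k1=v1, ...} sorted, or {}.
Apply events with t <= 34 (6 events):
  after event 1 (t=8: SET x = -3): {x=-3}
  after event 2 (t=15: DEC y by 7): {x=-3, y=-7}
  after event 3 (t=21: INC y by 2): {x=-3, y=-5}
  after event 4 (t=25: DEL y): {x=-3}
  after event 5 (t=27: SET z = 19): {x=-3, z=19}
  after event 6 (t=31: INC y by 8): {x=-3, y=8, z=19}

Answer: {x=-3, y=8, z=19}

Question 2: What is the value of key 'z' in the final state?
Track key 'z' through all 7 events:
  event 1 (t=8: SET x = -3): z unchanged
  event 2 (t=15: DEC y by 7): z unchanged
  event 3 (t=21: INC y by 2): z unchanged
  event 4 (t=25: DEL y): z unchanged
  event 5 (t=27: SET z = 19): z (absent) -> 19
  event 6 (t=31: INC y by 8): z unchanged
  event 7 (t=38: DEC y by 8): z unchanged
Final: z = 19

Answer: 19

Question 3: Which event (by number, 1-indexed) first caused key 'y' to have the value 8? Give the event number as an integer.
Looking for first event where y becomes 8:
  event 2: y = -7
  event 3: y = -5
  event 4: y = (absent)
  event 6: y (absent) -> 8  <-- first match

Answer: 6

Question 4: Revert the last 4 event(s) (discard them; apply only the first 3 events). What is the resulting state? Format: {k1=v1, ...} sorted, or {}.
Keep first 3 events (discard last 4):
  after event 1 (t=8: SET x = -3): {x=-3}
  after event 2 (t=15: DEC y by 7): {x=-3, y=-7}
  after event 3 (t=21: INC y by 2): {x=-3, y=-5}

Answer: {x=-3, y=-5}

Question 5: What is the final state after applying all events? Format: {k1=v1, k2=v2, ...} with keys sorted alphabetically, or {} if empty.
  after event 1 (t=8: SET x = -3): {x=-3}
  after event 2 (t=15: DEC y by 7): {x=-3, y=-7}
  after event 3 (t=21: INC y by 2): {x=-3, y=-5}
  after event 4 (t=25: DEL y): {x=-3}
  after event 5 (t=27: SET z = 19): {x=-3, z=19}
  after event 6 (t=31: INC y by 8): {x=-3, y=8, z=19}
  after event 7 (t=38: DEC y by 8): {x=-3, y=0, z=19}

Answer: {x=-3, y=0, z=19}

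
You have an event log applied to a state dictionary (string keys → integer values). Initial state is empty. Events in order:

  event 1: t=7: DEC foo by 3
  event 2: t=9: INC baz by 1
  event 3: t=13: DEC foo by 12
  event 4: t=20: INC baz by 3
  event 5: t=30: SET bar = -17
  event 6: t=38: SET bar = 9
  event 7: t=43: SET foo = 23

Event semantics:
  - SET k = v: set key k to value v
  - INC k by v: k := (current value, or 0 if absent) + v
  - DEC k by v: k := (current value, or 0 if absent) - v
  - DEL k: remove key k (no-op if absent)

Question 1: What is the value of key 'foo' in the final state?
Answer: 23

Derivation:
Track key 'foo' through all 7 events:
  event 1 (t=7: DEC foo by 3): foo (absent) -> -3
  event 2 (t=9: INC baz by 1): foo unchanged
  event 3 (t=13: DEC foo by 12): foo -3 -> -15
  event 4 (t=20: INC baz by 3): foo unchanged
  event 5 (t=30: SET bar = -17): foo unchanged
  event 6 (t=38: SET bar = 9): foo unchanged
  event 7 (t=43: SET foo = 23): foo -15 -> 23
Final: foo = 23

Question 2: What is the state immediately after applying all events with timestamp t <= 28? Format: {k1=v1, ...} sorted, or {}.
Answer: {baz=4, foo=-15}

Derivation:
Apply events with t <= 28 (4 events):
  after event 1 (t=7: DEC foo by 3): {foo=-3}
  after event 2 (t=9: INC baz by 1): {baz=1, foo=-3}
  after event 3 (t=13: DEC foo by 12): {baz=1, foo=-15}
  after event 4 (t=20: INC baz by 3): {baz=4, foo=-15}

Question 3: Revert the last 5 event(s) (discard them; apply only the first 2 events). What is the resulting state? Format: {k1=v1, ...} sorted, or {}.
Keep first 2 events (discard last 5):
  after event 1 (t=7: DEC foo by 3): {foo=-3}
  after event 2 (t=9: INC baz by 1): {baz=1, foo=-3}

Answer: {baz=1, foo=-3}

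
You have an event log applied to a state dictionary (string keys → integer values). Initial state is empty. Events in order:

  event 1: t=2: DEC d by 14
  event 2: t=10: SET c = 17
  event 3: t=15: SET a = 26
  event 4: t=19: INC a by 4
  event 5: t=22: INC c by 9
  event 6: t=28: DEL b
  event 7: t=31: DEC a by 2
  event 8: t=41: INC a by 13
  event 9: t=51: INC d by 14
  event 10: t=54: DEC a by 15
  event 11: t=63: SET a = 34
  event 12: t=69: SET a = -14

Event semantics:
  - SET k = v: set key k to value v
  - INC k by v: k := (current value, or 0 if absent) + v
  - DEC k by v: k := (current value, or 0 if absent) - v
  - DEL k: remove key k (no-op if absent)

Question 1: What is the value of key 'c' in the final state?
Answer: 26

Derivation:
Track key 'c' through all 12 events:
  event 1 (t=2: DEC d by 14): c unchanged
  event 2 (t=10: SET c = 17): c (absent) -> 17
  event 3 (t=15: SET a = 26): c unchanged
  event 4 (t=19: INC a by 4): c unchanged
  event 5 (t=22: INC c by 9): c 17 -> 26
  event 6 (t=28: DEL b): c unchanged
  event 7 (t=31: DEC a by 2): c unchanged
  event 8 (t=41: INC a by 13): c unchanged
  event 9 (t=51: INC d by 14): c unchanged
  event 10 (t=54: DEC a by 15): c unchanged
  event 11 (t=63: SET a = 34): c unchanged
  event 12 (t=69: SET a = -14): c unchanged
Final: c = 26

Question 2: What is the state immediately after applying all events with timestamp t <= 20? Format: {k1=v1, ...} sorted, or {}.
Answer: {a=30, c=17, d=-14}

Derivation:
Apply events with t <= 20 (4 events):
  after event 1 (t=2: DEC d by 14): {d=-14}
  after event 2 (t=10: SET c = 17): {c=17, d=-14}
  after event 3 (t=15: SET a = 26): {a=26, c=17, d=-14}
  after event 4 (t=19: INC a by 4): {a=30, c=17, d=-14}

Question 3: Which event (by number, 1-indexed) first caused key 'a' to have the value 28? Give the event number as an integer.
Answer: 7

Derivation:
Looking for first event where a becomes 28:
  event 3: a = 26
  event 4: a = 30
  event 5: a = 30
  event 6: a = 30
  event 7: a 30 -> 28  <-- first match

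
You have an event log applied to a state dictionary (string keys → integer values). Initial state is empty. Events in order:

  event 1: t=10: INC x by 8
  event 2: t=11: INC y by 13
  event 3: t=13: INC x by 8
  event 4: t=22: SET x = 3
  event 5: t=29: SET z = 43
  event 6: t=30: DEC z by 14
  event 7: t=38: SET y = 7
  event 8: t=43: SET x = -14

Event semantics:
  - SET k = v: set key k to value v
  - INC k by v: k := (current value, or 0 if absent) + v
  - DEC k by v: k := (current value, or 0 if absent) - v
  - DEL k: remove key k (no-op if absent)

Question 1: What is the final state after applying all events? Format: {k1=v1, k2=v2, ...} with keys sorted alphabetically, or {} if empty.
Answer: {x=-14, y=7, z=29}

Derivation:
  after event 1 (t=10: INC x by 8): {x=8}
  after event 2 (t=11: INC y by 13): {x=8, y=13}
  after event 3 (t=13: INC x by 8): {x=16, y=13}
  after event 4 (t=22: SET x = 3): {x=3, y=13}
  after event 5 (t=29: SET z = 43): {x=3, y=13, z=43}
  after event 6 (t=30: DEC z by 14): {x=3, y=13, z=29}
  after event 7 (t=38: SET y = 7): {x=3, y=7, z=29}
  after event 8 (t=43: SET x = -14): {x=-14, y=7, z=29}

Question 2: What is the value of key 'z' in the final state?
Answer: 29

Derivation:
Track key 'z' through all 8 events:
  event 1 (t=10: INC x by 8): z unchanged
  event 2 (t=11: INC y by 13): z unchanged
  event 3 (t=13: INC x by 8): z unchanged
  event 4 (t=22: SET x = 3): z unchanged
  event 5 (t=29: SET z = 43): z (absent) -> 43
  event 6 (t=30: DEC z by 14): z 43 -> 29
  event 7 (t=38: SET y = 7): z unchanged
  event 8 (t=43: SET x = -14): z unchanged
Final: z = 29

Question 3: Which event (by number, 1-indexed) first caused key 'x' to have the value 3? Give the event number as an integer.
Answer: 4

Derivation:
Looking for first event where x becomes 3:
  event 1: x = 8
  event 2: x = 8
  event 3: x = 16
  event 4: x 16 -> 3  <-- first match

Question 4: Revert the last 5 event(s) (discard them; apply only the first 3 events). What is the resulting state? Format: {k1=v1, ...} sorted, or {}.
Answer: {x=16, y=13}

Derivation:
Keep first 3 events (discard last 5):
  after event 1 (t=10: INC x by 8): {x=8}
  after event 2 (t=11: INC y by 13): {x=8, y=13}
  after event 3 (t=13: INC x by 8): {x=16, y=13}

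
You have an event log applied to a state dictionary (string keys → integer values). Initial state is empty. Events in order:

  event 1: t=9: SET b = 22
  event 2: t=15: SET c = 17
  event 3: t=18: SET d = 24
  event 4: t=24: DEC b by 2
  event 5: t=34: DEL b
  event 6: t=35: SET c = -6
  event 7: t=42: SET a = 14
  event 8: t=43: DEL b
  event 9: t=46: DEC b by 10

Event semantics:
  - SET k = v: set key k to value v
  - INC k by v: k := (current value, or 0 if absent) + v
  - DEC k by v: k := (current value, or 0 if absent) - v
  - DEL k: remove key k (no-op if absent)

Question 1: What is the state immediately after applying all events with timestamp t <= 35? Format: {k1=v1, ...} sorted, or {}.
Answer: {c=-6, d=24}

Derivation:
Apply events with t <= 35 (6 events):
  after event 1 (t=9: SET b = 22): {b=22}
  after event 2 (t=15: SET c = 17): {b=22, c=17}
  after event 3 (t=18: SET d = 24): {b=22, c=17, d=24}
  after event 4 (t=24: DEC b by 2): {b=20, c=17, d=24}
  after event 5 (t=34: DEL b): {c=17, d=24}
  after event 6 (t=35: SET c = -6): {c=-6, d=24}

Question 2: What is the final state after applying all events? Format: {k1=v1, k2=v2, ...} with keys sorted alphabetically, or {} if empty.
  after event 1 (t=9: SET b = 22): {b=22}
  after event 2 (t=15: SET c = 17): {b=22, c=17}
  after event 3 (t=18: SET d = 24): {b=22, c=17, d=24}
  after event 4 (t=24: DEC b by 2): {b=20, c=17, d=24}
  after event 5 (t=34: DEL b): {c=17, d=24}
  after event 6 (t=35: SET c = -6): {c=-6, d=24}
  after event 7 (t=42: SET a = 14): {a=14, c=-6, d=24}
  after event 8 (t=43: DEL b): {a=14, c=-6, d=24}
  after event 9 (t=46: DEC b by 10): {a=14, b=-10, c=-6, d=24}

Answer: {a=14, b=-10, c=-6, d=24}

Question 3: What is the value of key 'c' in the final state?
Track key 'c' through all 9 events:
  event 1 (t=9: SET b = 22): c unchanged
  event 2 (t=15: SET c = 17): c (absent) -> 17
  event 3 (t=18: SET d = 24): c unchanged
  event 4 (t=24: DEC b by 2): c unchanged
  event 5 (t=34: DEL b): c unchanged
  event 6 (t=35: SET c = -6): c 17 -> -6
  event 7 (t=42: SET a = 14): c unchanged
  event 8 (t=43: DEL b): c unchanged
  event 9 (t=46: DEC b by 10): c unchanged
Final: c = -6

Answer: -6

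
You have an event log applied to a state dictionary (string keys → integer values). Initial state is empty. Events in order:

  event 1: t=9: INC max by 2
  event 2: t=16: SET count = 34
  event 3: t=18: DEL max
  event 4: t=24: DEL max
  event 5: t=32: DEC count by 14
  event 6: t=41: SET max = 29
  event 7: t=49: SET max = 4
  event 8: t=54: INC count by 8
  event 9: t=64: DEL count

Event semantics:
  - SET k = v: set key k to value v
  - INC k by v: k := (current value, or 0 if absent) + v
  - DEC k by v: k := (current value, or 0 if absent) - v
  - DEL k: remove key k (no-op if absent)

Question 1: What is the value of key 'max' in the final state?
Track key 'max' through all 9 events:
  event 1 (t=9: INC max by 2): max (absent) -> 2
  event 2 (t=16: SET count = 34): max unchanged
  event 3 (t=18: DEL max): max 2 -> (absent)
  event 4 (t=24: DEL max): max (absent) -> (absent)
  event 5 (t=32: DEC count by 14): max unchanged
  event 6 (t=41: SET max = 29): max (absent) -> 29
  event 7 (t=49: SET max = 4): max 29 -> 4
  event 8 (t=54: INC count by 8): max unchanged
  event 9 (t=64: DEL count): max unchanged
Final: max = 4

Answer: 4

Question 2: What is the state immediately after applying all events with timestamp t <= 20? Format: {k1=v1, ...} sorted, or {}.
Answer: {count=34}

Derivation:
Apply events with t <= 20 (3 events):
  after event 1 (t=9: INC max by 2): {max=2}
  after event 2 (t=16: SET count = 34): {count=34, max=2}
  after event 3 (t=18: DEL max): {count=34}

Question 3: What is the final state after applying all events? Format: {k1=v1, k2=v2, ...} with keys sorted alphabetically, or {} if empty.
  after event 1 (t=9: INC max by 2): {max=2}
  after event 2 (t=16: SET count = 34): {count=34, max=2}
  after event 3 (t=18: DEL max): {count=34}
  after event 4 (t=24: DEL max): {count=34}
  after event 5 (t=32: DEC count by 14): {count=20}
  after event 6 (t=41: SET max = 29): {count=20, max=29}
  after event 7 (t=49: SET max = 4): {count=20, max=4}
  after event 8 (t=54: INC count by 8): {count=28, max=4}
  after event 9 (t=64: DEL count): {max=4}

Answer: {max=4}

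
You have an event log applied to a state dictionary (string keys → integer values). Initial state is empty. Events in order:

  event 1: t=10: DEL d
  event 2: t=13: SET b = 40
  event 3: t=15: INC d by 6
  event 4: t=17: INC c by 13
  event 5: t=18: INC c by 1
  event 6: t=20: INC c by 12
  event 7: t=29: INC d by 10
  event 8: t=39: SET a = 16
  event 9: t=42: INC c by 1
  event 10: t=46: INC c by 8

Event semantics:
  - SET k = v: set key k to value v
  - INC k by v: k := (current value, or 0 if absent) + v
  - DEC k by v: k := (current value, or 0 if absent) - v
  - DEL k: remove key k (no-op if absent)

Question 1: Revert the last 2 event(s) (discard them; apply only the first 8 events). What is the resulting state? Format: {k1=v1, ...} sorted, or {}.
Answer: {a=16, b=40, c=26, d=16}

Derivation:
Keep first 8 events (discard last 2):
  after event 1 (t=10: DEL d): {}
  after event 2 (t=13: SET b = 40): {b=40}
  after event 3 (t=15: INC d by 6): {b=40, d=6}
  after event 4 (t=17: INC c by 13): {b=40, c=13, d=6}
  after event 5 (t=18: INC c by 1): {b=40, c=14, d=6}
  after event 6 (t=20: INC c by 12): {b=40, c=26, d=6}
  after event 7 (t=29: INC d by 10): {b=40, c=26, d=16}
  after event 8 (t=39: SET a = 16): {a=16, b=40, c=26, d=16}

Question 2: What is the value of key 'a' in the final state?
Track key 'a' through all 10 events:
  event 1 (t=10: DEL d): a unchanged
  event 2 (t=13: SET b = 40): a unchanged
  event 3 (t=15: INC d by 6): a unchanged
  event 4 (t=17: INC c by 13): a unchanged
  event 5 (t=18: INC c by 1): a unchanged
  event 6 (t=20: INC c by 12): a unchanged
  event 7 (t=29: INC d by 10): a unchanged
  event 8 (t=39: SET a = 16): a (absent) -> 16
  event 9 (t=42: INC c by 1): a unchanged
  event 10 (t=46: INC c by 8): a unchanged
Final: a = 16

Answer: 16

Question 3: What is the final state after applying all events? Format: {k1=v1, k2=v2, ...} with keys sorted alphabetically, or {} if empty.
Answer: {a=16, b=40, c=35, d=16}

Derivation:
  after event 1 (t=10: DEL d): {}
  after event 2 (t=13: SET b = 40): {b=40}
  after event 3 (t=15: INC d by 6): {b=40, d=6}
  after event 4 (t=17: INC c by 13): {b=40, c=13, d=6}
  after event 5 (t=18: INC c by 1): {b=40, c=14, d=6}
  after event 6 (t=20: INC c by 12): {b=40, c=26, d=6}
  after event 7 (t=29: INC d by 10): {b=40, c=26, d=16}
  after event 8 (t=39: SET a = 16): {a=16, b=40, c=26, d=16}
  after event 9 (t=42: INC c by 1): {a=16, b=40, c=27, d=16}
  after event 10 (t=46: INC c by 8): {a=16, b=40, c=35, d=16}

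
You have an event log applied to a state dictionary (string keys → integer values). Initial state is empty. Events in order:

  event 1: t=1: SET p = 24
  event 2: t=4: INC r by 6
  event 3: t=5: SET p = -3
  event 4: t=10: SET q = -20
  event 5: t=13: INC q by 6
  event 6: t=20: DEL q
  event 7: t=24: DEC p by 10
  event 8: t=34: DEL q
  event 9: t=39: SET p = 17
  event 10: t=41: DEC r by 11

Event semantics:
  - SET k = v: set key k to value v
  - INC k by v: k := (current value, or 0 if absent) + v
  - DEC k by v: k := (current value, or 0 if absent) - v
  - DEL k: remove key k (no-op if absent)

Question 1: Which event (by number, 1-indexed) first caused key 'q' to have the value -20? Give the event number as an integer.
Answer: 4

Derivation:
Looking for first event where q becomes -20:
  event 4: q (absent) -> -20  <-- first match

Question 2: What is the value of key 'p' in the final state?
Answer: 17

Derivation:
Track key 'p' through all 10 events:
  event 1 (t=1: SET p = 24): p (absent) -> 24
  event 2 (t=4: INC r by 6): p unchanged
  event 3 (t=5: SET p = -3): p 24 -> -3
  event 4 (t=10: SET q = -20): p unchanged
  event 5 (t=13: INC q by 6): p unchanged
  event 6 (t=20: DEL q): p unchanged
  event 7 (t=24: DEC p by 10): p -3 -> -13
  event 8 (t=34: DEL q): p unchanged
  event 9 (t=39: SET p = 17): p -13 -> 17
  event 10 (t=41: DEC r by 11): p unchanged
Final: p = 17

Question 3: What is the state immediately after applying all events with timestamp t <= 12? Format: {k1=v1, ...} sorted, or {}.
Apply events with t <= 12 (4 events):
  after event 1 (t=1: SET p = 24): {p=24}
  after event 2 (t=4: INC r by 6): {p=24, r=6}
  after event 3 (t=5: SET p = -3): {p=-3, r=6}
  after event 4 (t=10: SET q = -20): {p=-3, q=-20, r=6}

Answer: {p=-3, q=-20, r=6}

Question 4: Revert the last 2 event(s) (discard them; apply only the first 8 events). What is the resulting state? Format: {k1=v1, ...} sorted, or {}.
Answer: {p=-13, r=6}

Derivation:
Keep first 8 events (discard last 2):
  after event 1 (t=1: SET p = 24): {p=24}
  after event 2 (t=4: INC r by 6): {p=24, r=6}
  after event 3 (t=5: SET p = -3): {p=-3, r=6}
  after event 4 (t=10: SET q = -20): {p=-3, q=-20, r=6}
  after event 5 (t=13: INC q by 6): {p=-3, q=-14, r=6}
  after event 6 (t=20: DEL q): {p=-3, r=6}
  after event 7 (t=24: DEC p by 10): {p=-13, r=6}
  after event 8 (t=34: DEL q): {p=-13, r=6}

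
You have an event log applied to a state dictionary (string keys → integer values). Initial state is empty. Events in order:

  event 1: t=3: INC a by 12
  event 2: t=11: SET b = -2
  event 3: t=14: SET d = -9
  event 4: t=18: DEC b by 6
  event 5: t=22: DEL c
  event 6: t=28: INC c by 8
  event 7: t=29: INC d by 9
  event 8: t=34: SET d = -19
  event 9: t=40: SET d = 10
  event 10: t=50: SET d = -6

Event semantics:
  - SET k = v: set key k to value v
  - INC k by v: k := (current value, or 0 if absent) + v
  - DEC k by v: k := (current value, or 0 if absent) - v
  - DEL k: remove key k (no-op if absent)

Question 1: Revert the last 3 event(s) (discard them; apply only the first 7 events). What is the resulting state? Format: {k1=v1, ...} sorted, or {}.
Answer: {a=12, b=-8, c=8, d=0}

Derivation:
Keep first 7 events (discard last 3):
  after event 1 (t=3: INC a by 12): {a=12}
  after event 2 (t=11: SET b = -2): {a=12, b=-2}
  after event 3 (t=14: SET d = -9): {a=12, b=-2, d=-9}
  after event 4 (t=18: DEC b by 6): {a=12, b=-8, d=-9}
  after event 5 (t=22: DEL c): {a=12, b=-8, d=-9}
  after event 6 (t=28: INC c by 8): {a=12, b=-8, c=8, d=-9}
  after event 7 (t=29: INC d by 9): {a=12, b=-8, c=8, d=0}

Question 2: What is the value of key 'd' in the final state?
Answer: -6

Derivation:
Track key 'd' through all 10 events:
  event 1 (t=3: INC a by 12): d unchanged
  event 2 (t=11: SET b = -2): d unchanged
  event 3 (t=14: SET d = -9): d (absent) -> -9
  event 4 (t=18: DEC b by 6): d unchanged
  event 5 (t=22: DEL c): d unchanged
  event 6 (t=28: INC c by 8): d unchanged
  event 7 (t=29: INC d by 9): d -9 -> 0
  event 8 (t=34: SET d = -19): d 0 -> -19
  event 9 (t=40: SET d = 10): d -19 -> 10
  event 10 (t=50: SET d = -6): d 10 -> -6
Final: d = -6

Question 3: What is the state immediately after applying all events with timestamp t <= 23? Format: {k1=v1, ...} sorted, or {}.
Answer: {a=12, b=-8, d=-9}

Derivation:
Apply events with t <= 23 (5 events):
  after event 1 (t=3: INC a by 12): {a=12}
  after event 2 (t=11: SET b = -2): {a=12, b=-2}
  after event 3 (t=14: SET d = -9): {a=12, b=-2, d=-9}
  after event 4 (t=18: DEC b by 6): {a=12, b=-8, d=-9}
  after event 5 (t=22: DEL c): {a=12, b=-8, d=-9}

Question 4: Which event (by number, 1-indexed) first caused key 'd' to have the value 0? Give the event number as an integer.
Answer: 7

Derivation:
Looking for first event where d becomes 0:
  event 3: d = -9
  event 4: d = -9
  event 5: d = -9
  event 6: d = -9
  event 7: d -9 -> 0  <-- first match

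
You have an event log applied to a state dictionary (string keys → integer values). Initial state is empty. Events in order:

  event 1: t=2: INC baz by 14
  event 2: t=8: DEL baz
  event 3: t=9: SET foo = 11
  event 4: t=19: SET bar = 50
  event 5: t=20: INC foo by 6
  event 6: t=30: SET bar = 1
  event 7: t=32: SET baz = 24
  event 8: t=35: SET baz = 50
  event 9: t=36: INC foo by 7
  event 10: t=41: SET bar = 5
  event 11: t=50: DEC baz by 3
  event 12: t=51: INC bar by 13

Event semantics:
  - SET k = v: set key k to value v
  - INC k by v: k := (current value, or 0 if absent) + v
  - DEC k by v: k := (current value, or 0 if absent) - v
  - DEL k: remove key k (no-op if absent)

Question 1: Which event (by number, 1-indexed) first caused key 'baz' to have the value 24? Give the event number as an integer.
Answer: 7

Derivation:
Looking for first event where baz becomes 24:
  event 1: baz = 14
  event 2: baz = (absent)
  event 7: baz (absent) -> 24  <-- first match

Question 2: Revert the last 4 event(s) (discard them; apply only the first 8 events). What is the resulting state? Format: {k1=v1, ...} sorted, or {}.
Keep first 8 events (discard last 4):
  after event 1 (t=2: INC baz by 14): {baz=14}
  after event 2 (t=8: DEL baz): {}
  after event 3 (t=9: SET foo = 11): {foo=11}
  after event 4 (t=19: SET bar = 50): {bar=50, foo=11}
  after event 5 (t=20: INC foo by 6): {bar=50, foo=17}
  after event 6 (t=30: SET bar = 1): {bar=1, foo=17}
  after event 7 (t=32: SET baz = 24): {bar=1, baz=24, foo=17}
  after event 8 (t=35: SET baz = 50): {bar=1, baz=50, foo=17}

Answer: {bar=1, baz=50, foo=17}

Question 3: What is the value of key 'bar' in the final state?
Track key 'bar' through all 12 events:
  event 1 (t=2: INC baz by 14): bar unchanged
  event 2 (t=8: DEL baz): bar unchanged
  event 3 (t=9: SET foo = 11): bar unchanged
  event 4 (t=19: SET bar = 50): bar (absent) -> 50
  event 5 (t=20: INC foo by 6): bar unchanged
  event 6 (t=30: SET bar = 1): bar 50 -> 1
  event 7 (t=32: SET baz = 24): bar unchanged
  event 8 (t=35: SET baz = 50): bar unchanged
  event 9 (t=36: INC foo by 7): bar unchanged
  event 10 (t=41: SET bar = 5): bar 1 -> 5
  event 11 (t=50: DEC baz by 3): bar unchanged
  event 12 (t=51: INC bar by 13): bar 5 -> 18
Final: bar = 18

Answer: 18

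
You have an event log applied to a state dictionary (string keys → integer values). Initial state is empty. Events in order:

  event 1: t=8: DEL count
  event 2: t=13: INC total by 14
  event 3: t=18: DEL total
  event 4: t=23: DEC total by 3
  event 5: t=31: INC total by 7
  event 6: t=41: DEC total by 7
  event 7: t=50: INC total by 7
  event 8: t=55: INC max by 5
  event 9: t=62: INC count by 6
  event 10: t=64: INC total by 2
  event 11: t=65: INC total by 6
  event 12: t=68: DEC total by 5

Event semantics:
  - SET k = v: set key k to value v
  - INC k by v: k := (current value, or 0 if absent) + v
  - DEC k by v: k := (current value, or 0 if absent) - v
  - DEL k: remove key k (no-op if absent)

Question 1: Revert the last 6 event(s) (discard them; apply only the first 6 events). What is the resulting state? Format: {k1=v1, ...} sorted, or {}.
Keep first 6 events (discard last 6):
  after event 1 (t=8: DEL count): {}
  after event 2 (t=13: INC total by 14): {total=14}
  after event 3 (t=18: DEL total): {}
  after event 4 (t=23: DEC total by 3): {total=-3}
  after event 5 (t=31: INC total by 7): {total=4}
  after event 6 (t=41: DEC total by 7): {total=-3}

Answer: {total=-3}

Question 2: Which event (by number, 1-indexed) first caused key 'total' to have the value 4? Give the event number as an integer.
Answer: 5

Derivation:
Looking for first event where total becomes 4:
  event 2: total = 14
  event 3: total = (absent)
  event 4: total = -3
  event 5: total -3 -> 4  <-- first match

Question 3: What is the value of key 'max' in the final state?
Answer: 5

Derivation:
Track key 'max' through all 12 events:
  event 1 (t=8: DEL count): max unchanged
  event 2 (t=13: INC total by 14): max unchanged
  event 3 (t=18: DEL total): max unchanged
  event 4 (t=23: DEC total by 3): max unchanged
  event 5 (t=31: INC total by 7): max unchanged
  event 6 (t=41: DEC total by 7): max unchanged
  event 7 (t=50: INC total by 7): max unchanged
  event 8 (t=55: INC max by 5): max (absent) -> 5
  event 9 (t=62: INC count by 6): max unchanged
  event 10 (t=64: INC total by 2): max unchanged
  event 11 (t=65: INC total by 6): max unchanged
  event 12 (t=68: DEC total by 5): max unchanged
Final: max = 5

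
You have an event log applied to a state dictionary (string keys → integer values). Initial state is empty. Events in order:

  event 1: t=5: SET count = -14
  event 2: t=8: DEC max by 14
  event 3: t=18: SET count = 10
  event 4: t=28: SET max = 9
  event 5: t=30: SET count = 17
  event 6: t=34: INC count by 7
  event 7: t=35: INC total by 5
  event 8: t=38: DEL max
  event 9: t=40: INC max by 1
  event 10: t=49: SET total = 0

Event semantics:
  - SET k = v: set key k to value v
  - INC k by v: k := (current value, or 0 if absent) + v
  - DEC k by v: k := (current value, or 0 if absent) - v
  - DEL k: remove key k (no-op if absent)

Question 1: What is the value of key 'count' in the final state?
Track key 'count' through all 10 events:
  event 1 (t=5: SET count = -14): count (absent) -> -14
  event 2 (t=8: DEC max by 14): count unchanged
  event 3 (t=18: SET count = 10): count -14 -> 10
  event 4 (t=28: SET max = 9): count unchanged
  event 5 (t=30: SET count = 17): count 10 -> 17
  event 6 (t=34: INC count by 7): count 17 -> 24
  event 7 (t=35: INC total by 5): count unchanged
  event 8 (t=38: DEL max): count unchanged
  event 9 (t=40: INC max by 1): count unchanged
  event 10 (t=49: SET total = 0): count unchanged
Final: count = 24

Answer: 24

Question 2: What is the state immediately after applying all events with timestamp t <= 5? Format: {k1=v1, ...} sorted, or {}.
Answer: {count=-14}

Derivation:
Apply events with t <= 5 (1 events):
  after event 1 (t=5: SET count = -14): {count=-14}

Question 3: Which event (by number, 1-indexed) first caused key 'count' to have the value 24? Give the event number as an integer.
Looking for first event where count becomes 24:
  event 1: count = -14
  event 2: count = -14
  event 3: count = 10
  event 4: count = 10
  event 5: count = 17
  event 6: count 17 -> 24  <-- first match

Answer: 6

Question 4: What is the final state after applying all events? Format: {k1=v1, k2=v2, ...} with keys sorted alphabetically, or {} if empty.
  after event 1 (t=5: SET count = -14): {count=-14}
  after event 2 (t=8: DEC max by 14): {count=-14, max=-14}
  after event 3 (t=18: SET count = 10): {count=10, max=-14}
  after event 4 (t=28: SET max = 9): {count=10, max=9}
  after event 5 (t=30: SET count = 17): {count=17, max=9}
  after event 6 (t=34: INC count by 7): {count=24, max=9}
  after event 7 (t=35: INC total by 5): {count=24, max=9, total=5}
  after event 8 (t=38: DEL max): {count=24, total=5}
  after event 9 (t=40: INC max by 1): {count=24, max=1, total=5}
  after event 10 (t=49: SET total = 0): {count=24, max=1, total=0}

Answer: {count=24, max=1, total=0}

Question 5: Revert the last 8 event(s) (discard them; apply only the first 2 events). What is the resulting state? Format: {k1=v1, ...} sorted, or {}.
Answer: {count=-14, max=-14}

Derivation:
Keep first 2 events (discard last 8):
  after event 1 (t=5: SET count = -14): {count=-14}
  after event 2 (t=8: DEC max by 14): {count=-14, max=-14}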